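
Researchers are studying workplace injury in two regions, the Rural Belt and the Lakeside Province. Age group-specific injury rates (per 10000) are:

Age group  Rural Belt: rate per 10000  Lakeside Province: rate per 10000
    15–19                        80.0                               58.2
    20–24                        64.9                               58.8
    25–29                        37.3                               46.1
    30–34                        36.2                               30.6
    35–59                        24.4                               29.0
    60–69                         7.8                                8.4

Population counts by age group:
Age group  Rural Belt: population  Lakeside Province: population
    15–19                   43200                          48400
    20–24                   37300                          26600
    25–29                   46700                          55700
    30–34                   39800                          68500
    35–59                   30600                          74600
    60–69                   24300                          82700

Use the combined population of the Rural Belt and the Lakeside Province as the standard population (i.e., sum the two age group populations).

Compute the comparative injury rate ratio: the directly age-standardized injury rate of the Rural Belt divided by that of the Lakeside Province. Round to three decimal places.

1.073

Combined standard total = 578400; weights = 0.1584, 0.1105, 0.1770, 0.1872, 0.1819, 0.1850.
The Rural Belt: 0.1584×80.0 + 0.1105×64.9 + 0.1770×37.3 + 0.1872×36.2 + 0.1819×24.4 + 0.1850×7.8 = 39.1020 per 10000.
The Lakeside Province: 0.1584×58.2 + 0.1105×58.8 + 0.1770×46.1 + 0.1872×30.6 + 0.1819×29.0 + 0.1850×8.4 = 36.4327 per 10000.
Ratio = 39.1020 ÷ 36.4327 = 1.07327.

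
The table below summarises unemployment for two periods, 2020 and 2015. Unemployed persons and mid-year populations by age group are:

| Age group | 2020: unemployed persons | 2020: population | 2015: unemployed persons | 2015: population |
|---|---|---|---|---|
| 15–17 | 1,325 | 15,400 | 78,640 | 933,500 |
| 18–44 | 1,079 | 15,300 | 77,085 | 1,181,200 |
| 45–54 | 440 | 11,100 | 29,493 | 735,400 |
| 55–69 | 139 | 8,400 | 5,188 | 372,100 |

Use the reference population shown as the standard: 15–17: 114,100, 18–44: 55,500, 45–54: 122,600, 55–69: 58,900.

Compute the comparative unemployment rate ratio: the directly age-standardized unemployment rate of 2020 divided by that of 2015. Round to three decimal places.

1.031

Age-specific rates per 1,000 for 2020: 86.039, 70.523, 39.640, 16.548.
For 2015: 84.242, 65.260, 40.105, 13.942.
Standard total = 351,100; weights = 0.3250, 0.1581, 0.3492, 0.1678.
2020: 0.3250×86.039 + 0.1581×70.523 + 0.3492×39.640 + 0.1678×16.548 = 55.7264 per 1,000.
2015: 0.3250×84.242 + 0.1581×65.260 + 0.3492×40.105 + 0.1678×13.942 = 54.0359 per 1,000.
Ratio = 55.7264 ÷ 54.0359 = 1.03129.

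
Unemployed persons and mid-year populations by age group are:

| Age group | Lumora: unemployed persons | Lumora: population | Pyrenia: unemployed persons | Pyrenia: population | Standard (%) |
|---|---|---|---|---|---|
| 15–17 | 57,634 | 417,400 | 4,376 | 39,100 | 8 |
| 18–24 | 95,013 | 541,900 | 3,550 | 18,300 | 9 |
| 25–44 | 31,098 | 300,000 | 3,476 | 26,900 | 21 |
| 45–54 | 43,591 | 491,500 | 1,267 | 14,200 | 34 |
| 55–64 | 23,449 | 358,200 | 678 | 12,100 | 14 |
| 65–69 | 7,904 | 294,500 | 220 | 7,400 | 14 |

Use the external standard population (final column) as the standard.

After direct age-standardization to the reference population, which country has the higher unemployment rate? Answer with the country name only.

Pyrenia

Age-specific rates per 1,000 for Lumora: 138.079, 175.333, 103.660, 88.690, 65.463, 26.839.
For Pyrenia: 111.918, 193.989, 129.219, 89.225, 56.033, 29.730.
Standard weights: 0.08, 0.09, 0.21, 0.34, 0.14, 0.14.
Lumora: 0.0800×138.079 + 0.0900×175.333 + 0.2100×103.660 + 0.3400×88.690 + 0.1400×65.463 + 0.1400×26.839 = 91.6717 per 1,000.
Pyrenia: 0.0800×111.918 + 0.0900×193.989 + 0.2100×129.219 + 0.3400×89.225 + 0.1400×56.033 + 0.1400×29.730 = 95.8919 per 1,000.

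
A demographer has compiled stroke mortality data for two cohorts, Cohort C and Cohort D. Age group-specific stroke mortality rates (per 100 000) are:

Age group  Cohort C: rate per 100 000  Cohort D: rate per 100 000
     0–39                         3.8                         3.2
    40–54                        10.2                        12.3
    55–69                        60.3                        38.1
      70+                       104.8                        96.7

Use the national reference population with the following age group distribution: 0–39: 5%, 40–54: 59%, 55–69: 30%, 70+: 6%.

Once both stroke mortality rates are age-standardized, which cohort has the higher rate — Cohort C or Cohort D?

Cohort C

Standard weights: 0.05, 0.59, 0.30, 0.06.
Cohort C: 0.0500×3.8 + 0.5900×10.2 + 0.3000×60.3 + 0.0600×104.8 = 30.5860 per 100 000.
Cohort D: 0.0500×3.2 + 0.5900×12.3 + 0.3000×38.1 + 0.0600×96.7 = 24.6490 per 100 000.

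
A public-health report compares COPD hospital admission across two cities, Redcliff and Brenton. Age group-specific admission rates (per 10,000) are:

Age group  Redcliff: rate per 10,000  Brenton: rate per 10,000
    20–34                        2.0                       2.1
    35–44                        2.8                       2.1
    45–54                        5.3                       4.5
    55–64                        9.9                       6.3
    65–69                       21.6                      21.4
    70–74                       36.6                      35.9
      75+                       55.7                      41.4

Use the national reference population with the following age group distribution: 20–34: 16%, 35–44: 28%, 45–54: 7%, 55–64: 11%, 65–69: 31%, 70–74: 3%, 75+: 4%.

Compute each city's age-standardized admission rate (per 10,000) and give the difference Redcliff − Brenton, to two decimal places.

Standard weights: 0.16, 0.28, 0.07, 0.11, 0.31, 0.03, 0.04.
Redcliff: 0.1600×2.0 + 0.2800×2.8 + 0.0700×5.3 + 0.1100×9.9 + 0.3100×21.6 + 0.0300×36.6 + 0.0400×55.7 = 12.5860 per 10,000.
Brenton: 0.1600×2.1 + 0.2800×2.1 + 0.0700×4.5 + 0.1100×6.3 + 0.3100×21.4 + 0.0300×35.9 + 0.0400×41.4 = 11.2990 per 10,000.
Difference = 12.5860 − 11.2990 = 1.2870.

1.29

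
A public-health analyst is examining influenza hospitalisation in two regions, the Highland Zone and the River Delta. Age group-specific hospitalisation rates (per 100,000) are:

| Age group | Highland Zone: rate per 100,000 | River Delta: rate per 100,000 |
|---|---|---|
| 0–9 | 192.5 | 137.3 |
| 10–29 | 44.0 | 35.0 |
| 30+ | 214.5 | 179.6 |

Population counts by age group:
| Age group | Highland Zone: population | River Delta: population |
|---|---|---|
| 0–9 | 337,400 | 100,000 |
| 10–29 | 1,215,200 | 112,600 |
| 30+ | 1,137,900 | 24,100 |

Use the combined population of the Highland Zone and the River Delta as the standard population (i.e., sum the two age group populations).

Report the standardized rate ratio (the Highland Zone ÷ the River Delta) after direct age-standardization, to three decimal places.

1.243

Combined standard total = 2,927,200; weights = 0.1494, 0.4536, 0.3970.
The Highland Zone: 0.1494×192.5 + 0.4536×44.0 + 0.3970×214.5 = 133.8725 per 100,000.
The River Delta: 0.1494×137.3 + 0.4536×35.0 + 0.3970×179.6 = 107.6876 per 100,000.
Ratio = 133.8725 ÷ 107.6876 = 1.24316.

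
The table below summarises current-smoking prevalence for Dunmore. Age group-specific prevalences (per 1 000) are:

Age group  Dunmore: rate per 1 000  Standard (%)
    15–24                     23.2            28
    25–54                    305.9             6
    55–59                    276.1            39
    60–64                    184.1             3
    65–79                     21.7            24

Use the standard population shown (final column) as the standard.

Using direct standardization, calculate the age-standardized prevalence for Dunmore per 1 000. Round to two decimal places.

143.26

Standard weights: 0.28, 0.06, 0.39, 0.03, 0.24.
Standardized rate: 0.2800×23.2 + 0.0600×305.9 + 0.3900×276.1 + 0.0300×184.1 + 0.2400×21.7 = 143.2600 per 1 000.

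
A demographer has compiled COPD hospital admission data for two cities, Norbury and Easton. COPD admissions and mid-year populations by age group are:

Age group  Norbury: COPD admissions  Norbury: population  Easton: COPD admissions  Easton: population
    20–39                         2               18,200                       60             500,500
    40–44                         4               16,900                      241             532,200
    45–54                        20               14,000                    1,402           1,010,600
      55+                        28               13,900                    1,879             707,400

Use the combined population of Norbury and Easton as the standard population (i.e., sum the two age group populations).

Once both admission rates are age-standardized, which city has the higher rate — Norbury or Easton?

Age-specific rates per 10,000 for Norbury: 1.10, 2.37, 14.29, 20.14.
For Easton: 1.20, 4.53, 13.87, 26.56.
Combined standard total = 2,813,700; weights = 0.1843, 0.1952, 0.3641, 0.2564.
Norbury: 0.1843×1.10 + 0.1952×2.37 + 0.3641×14.29 + 0.2564×20.14 = 11.0305 per 10,000.
Easton: 0.1843×1.20 + 0.1952×4.53 + 0.3641×13.87 + 0.2564×26.56 = 12.9658 per 10,000.

Easton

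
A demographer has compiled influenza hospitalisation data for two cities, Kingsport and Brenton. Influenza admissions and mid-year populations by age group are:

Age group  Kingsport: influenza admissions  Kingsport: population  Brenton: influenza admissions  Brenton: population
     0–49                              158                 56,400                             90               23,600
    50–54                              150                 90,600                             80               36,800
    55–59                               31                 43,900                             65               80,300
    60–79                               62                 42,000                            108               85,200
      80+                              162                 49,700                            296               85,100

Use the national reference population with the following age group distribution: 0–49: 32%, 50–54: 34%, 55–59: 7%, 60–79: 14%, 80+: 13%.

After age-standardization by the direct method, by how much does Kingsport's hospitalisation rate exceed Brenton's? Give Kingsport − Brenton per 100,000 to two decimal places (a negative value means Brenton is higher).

-50.66

Age-specific rates per 100,000 for Kingsport: 280.14, 165.56, 70.62, 147.62, 325.96.
For Brenton: 381.36, 217.39, 80.95, 126.76, 347.83.
Standard weights: 0.32, 0.34, 0.07, 0.14, 0.13.
Kingsport: 0.3200×280.14 + 0.3400×165.56 + 0.0700×70.62 + 0.1400×147.62 + 0.1300×325.96 = 213.9207 per 100,000.
Brenton: 0.3200×381.36 + 0.3400×217.39 + 0.0700×80.95 + 0.1400×126.76 + 0.1300×347.83 = 264.5771 per 100,000.
Difference = 213.9207 − 264.5771 = -50.6563.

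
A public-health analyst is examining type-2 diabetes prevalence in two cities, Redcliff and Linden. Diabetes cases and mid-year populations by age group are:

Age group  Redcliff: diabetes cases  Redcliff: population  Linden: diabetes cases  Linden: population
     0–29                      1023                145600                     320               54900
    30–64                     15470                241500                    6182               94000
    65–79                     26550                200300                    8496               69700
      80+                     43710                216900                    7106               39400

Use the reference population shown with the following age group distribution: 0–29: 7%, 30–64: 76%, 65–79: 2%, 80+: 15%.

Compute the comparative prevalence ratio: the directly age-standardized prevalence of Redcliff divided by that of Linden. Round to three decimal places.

Age-specific rates per 1000 for Redcliff: 7.026, 64.058, 132.551, 201.521.
For Linden: 5.829, 65.766, 121.894, 180.355.
Standard weights: 0.07, 0.76, 0.02, 0.15.
Redcliff: 0.0700×7.026 + 0.7600×64.058 + 0.0200×132.551 + 0.1500×201.521 = 82.0551 per 1000.
Linden: 0.0700×5.829 + 0.7600×65.766 + 0.0200×121.894 + 0.1500×180.355 = 79.8813 per 1000.
Ratio = 82.0551 ÷ 79.8813 = 1.02721.

1.027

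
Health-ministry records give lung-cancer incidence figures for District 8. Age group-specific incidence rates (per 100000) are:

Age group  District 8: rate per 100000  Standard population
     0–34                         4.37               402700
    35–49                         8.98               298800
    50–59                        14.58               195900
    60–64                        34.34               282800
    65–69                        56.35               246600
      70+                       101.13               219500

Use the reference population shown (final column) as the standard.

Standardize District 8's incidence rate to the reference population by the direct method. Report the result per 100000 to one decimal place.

Standard total = 1646300; weights = 0.2446, 0.1815, 0.1190, 0.1718, 0.1498, 0.1333.
Standardized rate: 0.2446×4.37 + 0.1815×8.98 + 0.1190×14.58 + 0.1718×34.34 + 0.1498×56.35 + 0.1333×101.13 = 32.2569 per 100000.

32.3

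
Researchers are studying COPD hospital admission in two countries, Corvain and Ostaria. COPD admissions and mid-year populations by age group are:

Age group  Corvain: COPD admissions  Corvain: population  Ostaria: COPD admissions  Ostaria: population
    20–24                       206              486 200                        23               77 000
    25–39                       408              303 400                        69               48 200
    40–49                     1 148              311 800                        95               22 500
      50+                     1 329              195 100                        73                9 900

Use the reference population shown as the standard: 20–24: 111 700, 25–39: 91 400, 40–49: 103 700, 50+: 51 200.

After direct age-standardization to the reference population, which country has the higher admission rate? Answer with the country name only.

Age-specific rates per 10 000 for Corvain: 4.24, 13.45, 36.82, 68.12.
For Ostaria: 2.99, 14.32, 42.22, 73.74.
Standard total = 358 000; weights = 0.3120, 0.2553, 0.2897, 0.1430.
Corvain: 0.3120×4.24 + 0.2553×13.45 + 0.2897×36.82 + 0.1430×68.12 = 25.1624 per 10 000.
Ostaria: 0.3120×2.99 + 0.2553×14.32 + 0.2897×42.22 + 0.1430×73.74 = 27.3628 per 10 000.
The crude rates (23.84 vs 16.50) would put Corvain higher, but that reflects its age composition; once standardized to a common age structure, Ostaria has the higher underlying rate.

Ostaria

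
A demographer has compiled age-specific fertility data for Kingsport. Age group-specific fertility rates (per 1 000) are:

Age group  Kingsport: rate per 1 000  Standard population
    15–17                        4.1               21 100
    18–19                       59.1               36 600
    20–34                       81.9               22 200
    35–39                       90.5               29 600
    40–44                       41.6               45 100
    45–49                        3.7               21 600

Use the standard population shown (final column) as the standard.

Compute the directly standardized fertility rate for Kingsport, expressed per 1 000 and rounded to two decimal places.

Standard total = 176 200; weights = 0.1198, 0.2077, 0.1260, 0.1680, 0.2560, 0.1226.
Standardized rate: 0.1198×4.1 + 0.2077×59.1 + 0.1260×81.9 + 0.1680×90.5 + 0.2560×41.6 + 0.1226×3.7 = 49.3906 per 1 000.

49.39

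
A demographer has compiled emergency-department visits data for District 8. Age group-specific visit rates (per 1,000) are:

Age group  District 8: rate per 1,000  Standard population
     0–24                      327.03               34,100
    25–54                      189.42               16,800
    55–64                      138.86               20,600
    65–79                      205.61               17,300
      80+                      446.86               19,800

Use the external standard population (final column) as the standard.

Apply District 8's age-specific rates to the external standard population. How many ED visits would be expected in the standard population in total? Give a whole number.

Expected ED visits = Σ (standard pop × age-specific rate ÷ 1,000)
= 34,100×327.03/1,000 + 16,800×189.42/1,000 + 20,600×138.86/1,000 + 17,300×205.61/1,000 + 19,800×446.86/1,000
= 11151.72 + 3182.26 + 2860.52 + 3557.05 + 8847.83 = 29599.38.

29599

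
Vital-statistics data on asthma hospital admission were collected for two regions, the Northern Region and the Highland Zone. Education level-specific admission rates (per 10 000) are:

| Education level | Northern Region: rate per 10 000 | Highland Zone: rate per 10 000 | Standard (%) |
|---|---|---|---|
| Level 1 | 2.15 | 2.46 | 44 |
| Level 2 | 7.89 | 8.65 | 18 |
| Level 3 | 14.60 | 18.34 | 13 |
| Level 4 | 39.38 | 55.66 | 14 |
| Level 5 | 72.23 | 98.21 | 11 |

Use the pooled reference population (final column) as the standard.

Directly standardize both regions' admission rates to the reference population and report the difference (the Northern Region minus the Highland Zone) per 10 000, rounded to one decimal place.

Standard weights: 0.44, 0.18, 0.13, 0.14, 0.11.
The Northern Region: 0.4400×2.15 + 0.1800×7.89 + 0.1300×14.60 + 0.1400×39.38 + 0.1100×72.23 = 17.7227 per 10 000.
The Highland Zone: 0.4400×2.46 + 0.1800×8.65 + 0.1300×18.34 + 0.1400×55.66 + 0.1100×98.21 = 23.6191 per 10 000.
Difference = 17.7227 − 23.6191 = -5.8964.

-5.9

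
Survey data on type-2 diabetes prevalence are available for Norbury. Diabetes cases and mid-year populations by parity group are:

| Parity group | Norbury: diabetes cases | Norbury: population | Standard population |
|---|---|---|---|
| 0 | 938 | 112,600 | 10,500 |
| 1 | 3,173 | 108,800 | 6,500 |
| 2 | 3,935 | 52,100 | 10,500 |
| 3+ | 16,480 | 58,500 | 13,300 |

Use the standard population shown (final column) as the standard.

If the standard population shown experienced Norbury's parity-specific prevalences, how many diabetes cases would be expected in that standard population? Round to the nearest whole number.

Parity-specific rates per 1,000 for Norbury: 8.330, 29.164, 75.528, 281.709.
Expected diabetes cases = Σ (standard pop × parity-specific rate ÷ 1,000)
= 10,500×8.330/1,000 + 6,500×29.164/1,000 + 10,500×75.528/1,000 + 13,300×281.709/1,000
= 87.47 + 189.56 + 793.04 + 3746.74 = 4816.81.

4817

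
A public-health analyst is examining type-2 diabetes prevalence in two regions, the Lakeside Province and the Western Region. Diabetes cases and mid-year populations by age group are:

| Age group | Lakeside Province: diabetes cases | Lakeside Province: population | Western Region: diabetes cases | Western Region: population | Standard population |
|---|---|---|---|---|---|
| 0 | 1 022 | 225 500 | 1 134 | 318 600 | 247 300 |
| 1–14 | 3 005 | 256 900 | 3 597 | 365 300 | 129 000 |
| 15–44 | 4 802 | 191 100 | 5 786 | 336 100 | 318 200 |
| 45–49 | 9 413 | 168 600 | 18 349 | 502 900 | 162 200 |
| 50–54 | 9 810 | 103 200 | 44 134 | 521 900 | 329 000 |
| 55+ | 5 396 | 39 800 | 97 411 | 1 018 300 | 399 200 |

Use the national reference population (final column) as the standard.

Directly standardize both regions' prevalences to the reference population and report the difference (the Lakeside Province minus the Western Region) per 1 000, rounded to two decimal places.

Age-specific rates per 1 000 for the Lakeside Province: 4.532, 11.697, 25.128, 55.830, 95.058, 135.578.
For the Western Region: 3.559, 9.847, 17.215, 36.486, 84.564, 95.660.
Standard total = 1 584 900; weights = 0.1560, 0.0814, 0.2008, 0.1023, 0.2076, 0.2519.
The Lakeside Province: 0.1560×4.532 + 0.0814×11.697 + 0.2008×25.128 + 0.1023×55.830 + 0.2076×95.058 + 0.2519×135.578 = 66.2995 per 1 000.
The Western Region: 0.1560×3.559 + 0.0814×9.847 + 0.2008×17.215 + 0.1023×36.486 + 0.2076×84.564 + 0.2519×95.660 = 50.1960 per 1 000.
Difference = 66.2995 − 50.1960 = 16.1035.

16.10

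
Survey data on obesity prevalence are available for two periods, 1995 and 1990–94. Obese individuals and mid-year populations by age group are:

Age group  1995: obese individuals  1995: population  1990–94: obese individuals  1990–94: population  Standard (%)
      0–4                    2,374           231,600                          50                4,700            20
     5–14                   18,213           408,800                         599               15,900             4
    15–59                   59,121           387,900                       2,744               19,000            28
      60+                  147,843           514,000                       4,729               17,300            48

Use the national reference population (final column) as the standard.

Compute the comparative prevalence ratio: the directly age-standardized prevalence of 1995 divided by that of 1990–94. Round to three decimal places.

1.053

Age-specific rates per 1,000 for 1995: 10.250, 44.552, 152.413, 287.632.
For 1990–94: 10.638, 37.673, 144.421, 273.353.
Standard weights: 0.20, 0.04, 0.28, 0.48.
1995: 0.2000×10.250 + 0.0400×44.552 + 0.2800×152.413 + 0.4800×287.632 = 184.5713 per 1,000.
1990–94: 0.2000×10.638 + 0.0400×37.673 + 0.2800×144.421 + 0.4800×273.353 = 175.2817 per 1,000.
Ratio = 184.5713 ÷ 175.2817 = 1.05300.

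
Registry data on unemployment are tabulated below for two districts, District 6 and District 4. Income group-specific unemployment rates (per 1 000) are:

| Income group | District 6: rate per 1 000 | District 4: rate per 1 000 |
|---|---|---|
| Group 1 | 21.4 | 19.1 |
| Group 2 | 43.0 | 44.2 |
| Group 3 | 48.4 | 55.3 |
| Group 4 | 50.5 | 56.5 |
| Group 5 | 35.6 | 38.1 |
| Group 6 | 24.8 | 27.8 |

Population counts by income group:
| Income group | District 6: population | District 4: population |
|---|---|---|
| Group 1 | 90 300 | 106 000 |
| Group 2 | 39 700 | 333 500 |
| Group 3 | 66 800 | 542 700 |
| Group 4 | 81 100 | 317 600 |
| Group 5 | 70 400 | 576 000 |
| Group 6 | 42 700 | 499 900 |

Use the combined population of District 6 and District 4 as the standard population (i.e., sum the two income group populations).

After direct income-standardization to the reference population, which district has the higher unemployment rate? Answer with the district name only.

District 4

Combined standard total = 2 766 700; weights = 0.0710, 0.1349, 0.2203, 0.1441, 0.2336, 0.1961.
District 6: 0.0710×21.4 + 0.1349×43.0 + 0.2203×48.4 + 0.1441×50.5 + 0.2336×35.6 + 0.1961×24.8 = 38.4396 per 1 000.
District 4: 0.0710×19.1 + 0.1349×44.2 + 0.2203×55.3 + 0.1441×56.5 + 0.2336×38.1 + 0.1961×27.8 = 41.9954 per 1 000.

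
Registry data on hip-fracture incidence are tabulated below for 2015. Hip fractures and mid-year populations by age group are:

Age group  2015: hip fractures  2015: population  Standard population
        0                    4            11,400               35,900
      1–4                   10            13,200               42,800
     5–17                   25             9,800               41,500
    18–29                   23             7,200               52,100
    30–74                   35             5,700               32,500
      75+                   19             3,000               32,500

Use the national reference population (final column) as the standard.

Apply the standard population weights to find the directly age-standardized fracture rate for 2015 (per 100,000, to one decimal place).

Age-specific rates per 100,000 for 2015: 35.09, 75.76, 255.10, 319.44, 614.04, 633.33.
Standard total = 237,300; weights = 0.1513, 0.1804, 0.1749, 0.2196, 0.1370, 0.1370.
Standardized rate: 0.1513×35.09 + 0.1804×75.76 + 0.1749×255.10 + 0.2196×319.44 + 0.1370×614.04 + 0.1370×633.33 = 304.5568 per 100,000.

304.6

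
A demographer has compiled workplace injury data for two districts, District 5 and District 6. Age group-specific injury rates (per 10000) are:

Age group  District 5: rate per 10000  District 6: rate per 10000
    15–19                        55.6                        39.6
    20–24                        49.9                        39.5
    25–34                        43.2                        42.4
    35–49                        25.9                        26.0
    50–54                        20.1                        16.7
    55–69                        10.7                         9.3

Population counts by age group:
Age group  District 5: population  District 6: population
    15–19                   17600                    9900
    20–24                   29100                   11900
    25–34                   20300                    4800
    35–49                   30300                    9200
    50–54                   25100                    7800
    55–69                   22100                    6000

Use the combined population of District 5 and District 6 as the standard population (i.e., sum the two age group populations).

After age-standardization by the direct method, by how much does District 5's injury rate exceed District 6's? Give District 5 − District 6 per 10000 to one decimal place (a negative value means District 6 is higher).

5.3

Combined standard total = 194100; weights = 0.1417, 0.2112, 0.1293, 0.2035, 0.1695, 0.1448.
District 5: 0.1417×55.6 + 0.2112×49.9 + 0.1293×43.2 + 0.2035×25.9 + 0.1695×20.1 + 0.1448×10.7 = 34.2310 per 10000.
District 6: 0.1417×39.6 + 0.2112×39.5 + 0.1293×42.4 + 0.2035×26.0 + 0.1695×16.7 + 0.1448×9.3 = 28.9052 per 10000.
Difference = 34.2310 − 28.9052 = 5.3258.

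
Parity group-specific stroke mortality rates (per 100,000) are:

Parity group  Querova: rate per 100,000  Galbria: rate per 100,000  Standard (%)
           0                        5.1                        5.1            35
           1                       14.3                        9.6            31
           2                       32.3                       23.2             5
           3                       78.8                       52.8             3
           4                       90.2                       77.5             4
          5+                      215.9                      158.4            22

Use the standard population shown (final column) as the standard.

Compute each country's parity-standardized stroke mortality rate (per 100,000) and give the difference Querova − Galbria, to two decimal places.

Standard weights: 0.35, 0.31, 0.05, 0.03, 0.04, 0.22.
Querova: 0.3500×5.1 + 0.3100×14.3 + 0.0500×32.3 + 0.0300×78.8 + 0.0400×90.2 + 0.2200×215.9 = 61.3030 per 100,000.
Galbria: 0.3500×5.1 + 0.3100×9.6 + 0.0500×23.2 + 0.0300×52.8 + 0.0400×77.5 + 0.2200×158.4 = 45.4530 per 100,000.
Difference = 61.3030 − 45.4530 = 15.8500.

15.85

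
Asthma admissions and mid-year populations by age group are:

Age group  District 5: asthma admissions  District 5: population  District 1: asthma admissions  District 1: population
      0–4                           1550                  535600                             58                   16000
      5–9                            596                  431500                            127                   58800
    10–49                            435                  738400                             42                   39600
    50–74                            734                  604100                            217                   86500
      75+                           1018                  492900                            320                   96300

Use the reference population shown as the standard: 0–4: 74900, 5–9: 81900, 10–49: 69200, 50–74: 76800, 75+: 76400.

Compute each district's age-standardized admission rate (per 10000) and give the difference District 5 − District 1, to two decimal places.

-9.14

Age-specific rates per 10000 for District 5: 28.94, 13.81, 5.89, 12.15, 20.65.
For District 1: 36.25, 21.60, 10.61, 25.09, 33.23.
Standard total = 379200; weights = 0.1975, 0.2160, 0.1825, 0.2025, 0.2015.
District 5: 0.1975×28.94 + 0.2160×13.81 + 0.1825×5.89 + 0.2025×12.15 + 0.2015×20.65 = 16.3964 per 10000.
District 1: 0.1975×36.25 + 0.2160×21.60 + 0.1825×10.61 + 0.2025×25.09 + 0.2015×33.23 = 25.5364 per 10000.
Difference = 16.3964 − 25.5364 = -9.1400.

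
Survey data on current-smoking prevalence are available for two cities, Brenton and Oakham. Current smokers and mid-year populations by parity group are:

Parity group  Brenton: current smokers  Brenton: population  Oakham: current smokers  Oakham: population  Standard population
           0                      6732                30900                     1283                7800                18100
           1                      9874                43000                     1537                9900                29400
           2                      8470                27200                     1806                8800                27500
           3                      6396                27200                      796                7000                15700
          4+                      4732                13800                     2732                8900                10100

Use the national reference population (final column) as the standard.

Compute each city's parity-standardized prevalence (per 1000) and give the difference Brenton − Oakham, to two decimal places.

82.76

Parity-specific rates per 1000 for Brenton: 217.864, 229.628, 311.397, 235.147, 342.899.
For Oakham: 164.487, 155.253, 205.227, 113.714, 306.966.
Standard total = 100800; weights = 0.1796, 0.2917, 0.2728, 0.1558, 0.1002.
Brenton: 0.1796×217.864 + 0.2917×229.628 + 0.2728×311.397 + 0.1558×235.147 + 0.1002×342.899 = 262.0328 per 1000.
Oakham: 0.1796×164.487 + 0.2917×155.253 + 0.2728×205.227 + 0.1558×113.714 + 0.1002×306.966 = 179.2764 per 1000.
Difference = 262.0328 − 179.2764 = 82.7563.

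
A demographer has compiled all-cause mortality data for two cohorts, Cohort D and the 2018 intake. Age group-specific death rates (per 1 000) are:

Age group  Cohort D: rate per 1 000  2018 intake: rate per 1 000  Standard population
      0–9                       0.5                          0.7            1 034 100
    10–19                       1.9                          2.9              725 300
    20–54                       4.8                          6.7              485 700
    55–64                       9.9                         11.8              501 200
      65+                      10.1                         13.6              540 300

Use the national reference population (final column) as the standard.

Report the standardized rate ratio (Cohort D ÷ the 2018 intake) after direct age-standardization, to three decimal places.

0.757

Standard total = 3 286 600; weights = 0.3146, 0.2207, 0.1478, 0.1525, 0.1644.
Cohort D: 0.3146×0.5 + 0.2207×1.9 + 0.1478×4.8 + 0.1525×9.9 + 0.1644×10.1 = 4.4561 per 1 000.
The 2018 intake: 0.3146×0.7 + 0.2207×2.9 + 0.1478×6.7 + 0.1525×11.8 + 0.1644×13.6 = 5.8856 per 1 000.
Ratio = 4.4561 ÷ 5.8856 = 0.75712.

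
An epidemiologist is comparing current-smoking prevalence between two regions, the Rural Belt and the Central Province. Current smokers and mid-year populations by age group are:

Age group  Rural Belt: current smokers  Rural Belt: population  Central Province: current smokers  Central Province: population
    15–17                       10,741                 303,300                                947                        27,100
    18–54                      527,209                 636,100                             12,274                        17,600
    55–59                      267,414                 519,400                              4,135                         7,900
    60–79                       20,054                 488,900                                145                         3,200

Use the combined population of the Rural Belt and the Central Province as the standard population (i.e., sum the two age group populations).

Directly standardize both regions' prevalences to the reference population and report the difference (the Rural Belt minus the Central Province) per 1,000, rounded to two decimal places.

Age-specific rates per 1,000 for the Rural Belt: 35.414, 828.815, 514.852, 41.019.
For the Central Province: 34.945, 697.386, 523.418, 45.312.
Combined standard total = 2,003,500; weights = 0.1649, 0.3263, 0.2632, 0.2456.
The Rural Belt: 0.1649×35.414 + 0.3263×828.815 + 0.2632×514.852 + 0.2456×41.019 = 421.8435 per 1,000.
The Central Province: 0.1649×34.945 + 0.3263×697.386 + 0.2632×523.418 + 0.2456×45.312 = 382.1930 per 1,000.
Difference = 421.8435 − 382.1930 = 39.6505.

39.65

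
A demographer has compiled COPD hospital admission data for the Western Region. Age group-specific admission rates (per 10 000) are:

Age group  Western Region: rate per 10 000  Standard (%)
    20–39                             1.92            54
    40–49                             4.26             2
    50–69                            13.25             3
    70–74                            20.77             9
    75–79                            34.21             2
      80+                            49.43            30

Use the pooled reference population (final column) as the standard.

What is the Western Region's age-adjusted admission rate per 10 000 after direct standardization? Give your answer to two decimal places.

Standard weights: 0.54, 0.02, 0.03, 0.09, 0.02, 0.30.
Standardized rate: 0.5400×1.92 + 0.0200×4.26 + 0.0300×13.25 + 0.0900×20.77 + 0.0200×34.21 + 0.3000×49.43 = 18.9020 per 10 000.

18.90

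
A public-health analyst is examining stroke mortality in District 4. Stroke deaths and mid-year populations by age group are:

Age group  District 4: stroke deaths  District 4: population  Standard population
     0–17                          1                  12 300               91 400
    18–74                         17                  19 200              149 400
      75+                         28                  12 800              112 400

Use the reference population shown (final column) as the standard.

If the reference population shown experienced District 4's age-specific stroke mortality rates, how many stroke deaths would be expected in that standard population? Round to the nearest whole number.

386

Age-specific rates per 100 000 for District 4: 8.13, 88.54, 218.75.
Expected stroke deaths = Σ (standard pop × age-specific rate ÷ 100 000)
= 91 400×8.13/100 000 + 149 400×88.54/100 000 + 112 400×218.75/100 000
= 7.43 + 132.28 + 245.88 = 385.59.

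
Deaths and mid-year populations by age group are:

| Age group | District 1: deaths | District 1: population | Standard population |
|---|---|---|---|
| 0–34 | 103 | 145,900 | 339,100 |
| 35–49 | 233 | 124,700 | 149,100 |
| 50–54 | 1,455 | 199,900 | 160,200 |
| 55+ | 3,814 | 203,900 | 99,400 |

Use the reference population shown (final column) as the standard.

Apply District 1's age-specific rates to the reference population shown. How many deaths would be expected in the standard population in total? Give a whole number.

3543

Age-specific rates per 1,000 for District 1: 0.706, 1.868, 7.279, 18.705.
Expected deaths = Σ (standard pop × age-specific rate ÷ 1,000)
= 339,100×0.706/1,000 + 149,100×1.868/1,000 + 160,200×7.279/1,000 + 99,400×18.705/1,000
= 239.39 + 278.59 + 1166.04 + 1859.30 = 3543.32.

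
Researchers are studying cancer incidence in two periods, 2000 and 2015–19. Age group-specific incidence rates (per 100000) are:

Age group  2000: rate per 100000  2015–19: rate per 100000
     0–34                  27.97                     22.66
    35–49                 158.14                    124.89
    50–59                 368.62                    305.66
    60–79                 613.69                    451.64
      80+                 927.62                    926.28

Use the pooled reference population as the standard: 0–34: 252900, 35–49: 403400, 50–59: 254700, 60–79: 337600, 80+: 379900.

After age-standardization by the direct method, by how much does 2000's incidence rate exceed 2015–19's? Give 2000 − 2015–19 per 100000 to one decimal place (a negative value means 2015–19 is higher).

Standard total = 1628500; weights = 0.1553, 0.2477, 0.1564, 0.2073, 0.2333.
2000: 0.1553×27.97 + 0.2477×158.14 + 0.1564×368.62 + 0.2073×613.69 + 0.2333×927.62 = 444.7893 per 100000.
2015–19: 0.1553×22.66 + 0.2477×124.89 + 0.1564×305.66 + 0.2073×451.64 + 0.2333×926.28 = 391.9744 per 100000.
Difference = 444.7893 − 391.9744 = 52.8149.

52.8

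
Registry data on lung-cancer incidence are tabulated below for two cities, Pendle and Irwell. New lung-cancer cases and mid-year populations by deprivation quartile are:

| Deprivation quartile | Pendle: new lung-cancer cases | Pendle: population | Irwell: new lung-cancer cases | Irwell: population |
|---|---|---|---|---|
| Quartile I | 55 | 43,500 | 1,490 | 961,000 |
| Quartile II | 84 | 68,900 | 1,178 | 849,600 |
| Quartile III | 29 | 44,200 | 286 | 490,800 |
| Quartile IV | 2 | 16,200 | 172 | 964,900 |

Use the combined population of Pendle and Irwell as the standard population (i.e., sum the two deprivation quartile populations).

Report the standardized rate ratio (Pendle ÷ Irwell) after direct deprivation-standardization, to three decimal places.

Deprivation-specific rates per 100,000 for Pendle: 126.44, 121.92, 65.61, 12.35.
For Irwell: 155.05, 138.65, 58.27, 17.83.
Combined standard total = 3,439,100; weights = 0.2921, 0.2671, 0.1556, 0.2853.
Pendle: 0.2921×126.44 + 0.2671×121.92 + 0.1556×65.61 + 0.2853×12.35 = 83.2193 per 100,000.
Irwell: 0.2921×155.05 + 0.2671×138.65 + 0.1556×58.27 + 0.2853×17.83 = 96.4677 per 100,000.
Ratio = 83.2193 ÷ 96.4677 = 0.86266.

0.863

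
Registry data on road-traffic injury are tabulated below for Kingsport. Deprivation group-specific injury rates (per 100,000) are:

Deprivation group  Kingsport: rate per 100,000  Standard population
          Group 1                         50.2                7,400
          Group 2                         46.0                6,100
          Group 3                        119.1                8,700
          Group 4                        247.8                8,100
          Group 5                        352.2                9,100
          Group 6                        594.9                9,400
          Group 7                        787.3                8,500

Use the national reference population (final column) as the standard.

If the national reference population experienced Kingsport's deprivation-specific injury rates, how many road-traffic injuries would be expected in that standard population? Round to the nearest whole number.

Expected road-traffic injuries = Σ (standard pop × deprivation-specific rate ÷ 100,000)
= 7,400×50.2/100,000 + 6,100×46.0/100,000 + 8,700×119.1/100,000 + 8,100×247.8/100,000 + 9,100×352.2/100,000 + 9,400×594.9/100,000 + 8,500×787.3/100,000
= 3.71 + 2.81 + 10.36 + 20.07 + 32.05 + 55.92 + 66.92 = 191.85.

192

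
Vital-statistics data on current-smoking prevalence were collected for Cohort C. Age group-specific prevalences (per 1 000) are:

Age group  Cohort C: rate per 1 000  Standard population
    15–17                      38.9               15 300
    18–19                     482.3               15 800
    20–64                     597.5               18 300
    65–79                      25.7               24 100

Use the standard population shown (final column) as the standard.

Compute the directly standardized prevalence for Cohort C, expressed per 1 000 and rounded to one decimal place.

Standard total = 73 500; weights = 0.2082, 0.2150, 0.2490, 0.3279.
Standardized rate: 0.2082×38.9 + 0.2150×482.3 + 0.2490×597.5 + 0.3279×25.7 = 268.9678 per 1 000.

269.0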